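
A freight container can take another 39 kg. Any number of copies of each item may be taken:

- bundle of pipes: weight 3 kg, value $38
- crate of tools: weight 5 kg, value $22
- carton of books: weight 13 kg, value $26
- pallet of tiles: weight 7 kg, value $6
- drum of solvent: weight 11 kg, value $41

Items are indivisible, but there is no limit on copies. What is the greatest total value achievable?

$494

Best value-per-unit is bundle of pipes at 38/3, and filling with it alone uses weight 13×3=39. No mix of the others beats 13×38 = 494.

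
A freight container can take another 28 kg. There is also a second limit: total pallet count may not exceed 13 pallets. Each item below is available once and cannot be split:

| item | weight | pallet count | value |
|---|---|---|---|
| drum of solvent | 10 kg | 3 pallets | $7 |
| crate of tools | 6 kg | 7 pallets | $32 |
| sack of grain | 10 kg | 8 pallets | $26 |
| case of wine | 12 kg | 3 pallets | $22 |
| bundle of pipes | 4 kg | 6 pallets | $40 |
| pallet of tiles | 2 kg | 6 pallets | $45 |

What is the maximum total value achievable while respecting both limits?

Feasible sets respecting both limits:
- bundle of pipes+pallet of tiles: weight 6, pallet count 12, value 85
- crate of tools+pallet of tiles: weight 8, pallet count 13, value 77
- drum of solvent+case of wine+pallet of tiles: weight 24, pallet count 12, value 74
Best: $85.

$85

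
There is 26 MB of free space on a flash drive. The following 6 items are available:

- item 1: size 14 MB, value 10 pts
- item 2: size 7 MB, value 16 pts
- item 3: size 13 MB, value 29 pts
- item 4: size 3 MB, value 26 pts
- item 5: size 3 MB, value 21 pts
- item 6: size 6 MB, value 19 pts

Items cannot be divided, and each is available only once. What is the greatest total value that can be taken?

This is a 0/1 knapsack; check combinations near the capacity.
- item 3+item 4+item 5+item 6: size 13+3+3+6=25, value 29+26+21+19=95
- item 2+item 3+item 4+item 5: size 7+13+3+3=26, value 16+29+26+21=92
- item 2+item 4+item 5+item 6: size 7+3+3+6=19, value 16+26+21+19=82
- item 3+item 4+item 5: size 13+3+3=19, value 29+26+21=76
Best: 95 pts.

95 pts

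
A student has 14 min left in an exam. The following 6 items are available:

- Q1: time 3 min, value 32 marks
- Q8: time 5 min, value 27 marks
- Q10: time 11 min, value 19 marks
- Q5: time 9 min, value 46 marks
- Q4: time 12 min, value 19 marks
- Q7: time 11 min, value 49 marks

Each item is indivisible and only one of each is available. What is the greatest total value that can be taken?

81 marks

This is a 0/1 knapsack; check combinations near the capacity.
- Q1+Q7: time 3+11=14, value 32+49=81
- Q1+Q5: time 3+9=12, value 32+46=78
- Q8+Q5: time 5+9=14, value 27+46=73
Best: 81 marks.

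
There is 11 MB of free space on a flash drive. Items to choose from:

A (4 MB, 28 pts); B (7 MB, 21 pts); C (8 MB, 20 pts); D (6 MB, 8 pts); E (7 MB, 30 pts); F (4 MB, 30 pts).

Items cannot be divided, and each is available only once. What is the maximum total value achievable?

60 pts

This is a 0/1 knapsack; check combinations near the capacity.
- E+F: size 7+4=11, value 30+30=60
- A+F: size 4+4=8, value 28+30=58
- A+E: size 4+7=11, value 28+30=58
Best: 60 pts.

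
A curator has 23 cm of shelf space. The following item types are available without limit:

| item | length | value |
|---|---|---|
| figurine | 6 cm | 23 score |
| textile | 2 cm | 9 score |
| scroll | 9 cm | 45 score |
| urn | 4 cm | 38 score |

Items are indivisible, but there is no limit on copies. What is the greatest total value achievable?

199 score

Best value-per-unit is urn at 38/4; filling with it alone gives 5×38 = 190.
Optimal mix: 1×textile + 5×urn → length 22, value 199.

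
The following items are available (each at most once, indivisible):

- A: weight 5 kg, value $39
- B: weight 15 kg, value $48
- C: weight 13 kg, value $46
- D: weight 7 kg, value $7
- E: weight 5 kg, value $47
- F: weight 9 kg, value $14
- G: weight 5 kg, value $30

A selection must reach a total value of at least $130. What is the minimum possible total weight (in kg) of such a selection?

23

Subsets with value ≥ 130, sorted by total weight:
- A+C+E: weight 23, value 132
- A+E+F+G: weight 24, value 130
- A+B+E: weight 25, value 134
Minimum weight: 23 kg.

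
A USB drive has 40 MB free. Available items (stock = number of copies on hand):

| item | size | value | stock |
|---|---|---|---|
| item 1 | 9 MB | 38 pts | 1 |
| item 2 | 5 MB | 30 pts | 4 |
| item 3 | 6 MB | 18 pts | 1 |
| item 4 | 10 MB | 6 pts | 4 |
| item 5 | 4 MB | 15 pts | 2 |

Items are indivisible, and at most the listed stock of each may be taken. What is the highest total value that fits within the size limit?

Best selections within size 40 and stock limits:
- 1×item 1 + 4×item 2 + 1×item 3 + 1×item 5: size 39, value 191
- 1×item 1 + 4×item 2 + 2×item 5: size 37, value 188
Best: 191 pts.

191 pts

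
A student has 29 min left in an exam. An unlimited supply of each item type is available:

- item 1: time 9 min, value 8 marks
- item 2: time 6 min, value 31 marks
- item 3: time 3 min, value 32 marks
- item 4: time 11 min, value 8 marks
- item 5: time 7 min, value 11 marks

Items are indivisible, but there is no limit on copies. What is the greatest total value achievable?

Best value-per-unit is item 3 at 32/3, and filling with it alone uses time 9×3=27. No mix of the others beats 9×32 = 288.

288 marks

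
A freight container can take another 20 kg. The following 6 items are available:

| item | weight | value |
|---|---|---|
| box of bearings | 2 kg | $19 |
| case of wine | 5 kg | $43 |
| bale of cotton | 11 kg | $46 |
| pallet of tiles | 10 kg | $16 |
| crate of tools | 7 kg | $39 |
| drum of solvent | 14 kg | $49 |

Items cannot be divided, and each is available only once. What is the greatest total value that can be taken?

Check high-value combinations within 20 kg:
- box of bearings+case of wine+bale of cotton: weight 2+5+11=18, value 19+43+46=108
- box of bearings+bale of cotton+crate of tools: weight 2+11+7=20, value 19+46+39=104
- box of bearings+case of wine+crate of tools: weight 2+5+7=14, value 19+43+39=101
- case of wine+drum of solvent: weight 5+14=19, value 43+49=92
Best: $108.

$108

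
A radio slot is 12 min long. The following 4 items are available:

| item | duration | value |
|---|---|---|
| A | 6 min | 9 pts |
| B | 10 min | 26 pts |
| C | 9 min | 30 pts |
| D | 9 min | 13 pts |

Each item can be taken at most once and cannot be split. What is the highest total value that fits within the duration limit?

30 pts

Check high-value combinations within 12 min:
- C: duration 9, value 30
- B: duration 10, value 26
- D: duration 9, value 13
Best: 30 pts.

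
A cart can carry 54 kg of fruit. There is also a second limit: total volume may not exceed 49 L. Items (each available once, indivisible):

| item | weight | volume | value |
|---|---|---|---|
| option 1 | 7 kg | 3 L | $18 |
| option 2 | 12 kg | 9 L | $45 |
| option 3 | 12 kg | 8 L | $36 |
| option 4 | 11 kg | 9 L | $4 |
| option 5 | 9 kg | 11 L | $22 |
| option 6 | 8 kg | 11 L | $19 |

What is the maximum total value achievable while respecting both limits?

Feasible sets respecting both limits:
- option 1+option 2+option 3+option 5+option 6: weight 48, volume 42, value 140
- option 2+option 3+option 4+option 5+option 6: weight 52, volume 48, value 126
- option 1+option 2+option 3+option 4+option 5: weight 51, volume 40, value 125
Best: $140.

$140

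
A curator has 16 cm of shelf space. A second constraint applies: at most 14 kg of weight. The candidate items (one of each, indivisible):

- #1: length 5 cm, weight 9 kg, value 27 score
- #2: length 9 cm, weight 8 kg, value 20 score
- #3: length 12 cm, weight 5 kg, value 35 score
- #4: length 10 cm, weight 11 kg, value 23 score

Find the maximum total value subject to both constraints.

Feasible sets respecting both limits:
- #3: length 12, weight 5, value 35
- #1: length 5, weight 9, value 27
- #4: length 10, weight 11, value 23
- #2: length 9, weight 8, value 20
Best: 35 score.

35 score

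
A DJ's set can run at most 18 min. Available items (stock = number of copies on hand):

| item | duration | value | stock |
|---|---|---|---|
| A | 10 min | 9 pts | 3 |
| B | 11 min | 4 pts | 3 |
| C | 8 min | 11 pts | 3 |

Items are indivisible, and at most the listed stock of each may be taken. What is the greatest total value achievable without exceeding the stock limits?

22 pts

Best selections within duration 18 and stock limits:
- 2×C: duration 16, value 22
- 1×A + 1×C: duration 18, value 20
- 1×C: duration 8, value 11
- 1×A: duration 10, value 9
Best: 22 pts.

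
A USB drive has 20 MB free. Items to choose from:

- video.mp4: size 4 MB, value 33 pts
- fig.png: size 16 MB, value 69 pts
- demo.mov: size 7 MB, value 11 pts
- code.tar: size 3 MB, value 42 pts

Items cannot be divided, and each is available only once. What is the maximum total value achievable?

111 pts

Check high-value combinations within 20 MB:
- fig.png+code.tar: size 16+3=19, value 69+42=111
- video.mp4+fig.png: size 4+16=20, value 33+69=102
- video.mp4+demo.mov+code.tar: size 4+7+3=14, value 33+11+42=86
Best: 111 pts.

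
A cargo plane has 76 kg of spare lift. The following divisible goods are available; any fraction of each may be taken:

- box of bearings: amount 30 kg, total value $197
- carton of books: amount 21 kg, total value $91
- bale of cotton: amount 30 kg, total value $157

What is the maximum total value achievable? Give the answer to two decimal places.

423.33

Take in order of value per unit:
- box of bearings (197/30 per unit): all 30 → value 197, running total 197.00
- bale of cotton (157/30 per unit): all 30 → value 157, running total 354.00
- carton of books (91/21 per unit): 16 of 21 → value 16×91/21 = 69.3333, running total 423.33
Total 423.33.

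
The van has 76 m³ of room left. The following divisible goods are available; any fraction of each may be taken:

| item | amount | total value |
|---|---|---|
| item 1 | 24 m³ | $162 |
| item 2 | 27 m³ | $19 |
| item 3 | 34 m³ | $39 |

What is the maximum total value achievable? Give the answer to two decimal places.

213.67

Take in order of value per unit:
- item 1 (162/24 per unit): all 24 → value 162, running total 162.00
- item 3 (39/34 per unit): all 34 → value 39, running total 201.00
- item 2 (19/27 per unit): 18 of 27 → value 18×19/27 = 12.6667, running total 213.67
Total 213.67.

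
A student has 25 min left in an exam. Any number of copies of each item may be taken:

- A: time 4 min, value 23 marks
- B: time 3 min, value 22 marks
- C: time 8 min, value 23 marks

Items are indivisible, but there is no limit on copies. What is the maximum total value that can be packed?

Best value-per-unit is B at 22/3; filling with it alone gives 8×22 = 176.
Optimal mix: 1×A + 7×B → time 25, value 177.

177 marks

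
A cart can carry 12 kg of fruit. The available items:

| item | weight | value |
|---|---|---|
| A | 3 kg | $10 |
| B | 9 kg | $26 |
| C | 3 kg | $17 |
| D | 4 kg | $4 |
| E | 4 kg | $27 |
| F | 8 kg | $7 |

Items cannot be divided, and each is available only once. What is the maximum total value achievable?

Check high-value combinations within 12 kg:
- A+C+E: weight 3+3+4=10, value 10+17+27=54
- C+D+E: weight 3+4+4=11, value 17+4+27=48
- C+E: weight 3+4=7, value 17+27=44
- B+C: weight 9+3=12, value 26+17=43
- A+D+E: weight 3+4+4=11, value 10+4+27=41
Best: $54.

$54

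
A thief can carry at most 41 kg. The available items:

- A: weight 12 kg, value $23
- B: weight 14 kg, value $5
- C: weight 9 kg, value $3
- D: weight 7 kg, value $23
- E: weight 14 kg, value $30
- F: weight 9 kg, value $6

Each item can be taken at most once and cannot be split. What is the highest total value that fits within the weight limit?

Check high-value combinations within 41 kg:
- A+D+E: weight 12+7+14=33, value 23+23+30=76
- C+D+E+F: weight 9+7+14+9=39, value 3+23+30+6=62
- D+E+F: weight 7+14+9=30, value 23+30+6=59
Best: $76.

$76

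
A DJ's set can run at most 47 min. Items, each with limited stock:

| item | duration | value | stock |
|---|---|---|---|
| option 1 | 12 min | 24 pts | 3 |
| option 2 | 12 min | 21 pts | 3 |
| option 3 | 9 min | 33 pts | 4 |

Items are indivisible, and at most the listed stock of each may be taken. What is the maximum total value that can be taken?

Top feasible selections:
- 4×option 3: duration 36, value 132
- 1×option 1 + 3×option 3: duration 39, value 123
- 1×option 2 + 3×option 3: duration 39, value 120
- 2×option 1 + 2×option 3: duration 42, value 114
Best: 132 pts.

132 pts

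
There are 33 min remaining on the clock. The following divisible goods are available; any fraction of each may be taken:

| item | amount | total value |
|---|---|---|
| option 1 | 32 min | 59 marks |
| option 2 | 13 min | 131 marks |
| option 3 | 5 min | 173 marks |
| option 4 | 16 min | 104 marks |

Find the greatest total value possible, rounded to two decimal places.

Take in order of value per unit:
- option 3 (173/5 per unit): all 5 → value 173, running total 173.00
- option 2 (131/13 per unit): all 13 → value 131, running total 304.00
- option 4 (104/16 per unit): 15 of 16 → value 15×104/16 = 97.5000, running total 401.50
Total 401.50.

401.50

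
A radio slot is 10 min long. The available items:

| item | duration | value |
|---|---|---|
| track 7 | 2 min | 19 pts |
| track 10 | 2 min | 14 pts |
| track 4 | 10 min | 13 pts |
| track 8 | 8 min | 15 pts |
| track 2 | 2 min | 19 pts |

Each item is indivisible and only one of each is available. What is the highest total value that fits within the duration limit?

52 pts

This is a 0/1 knapsack; check combinations near the capacity.
- track 7+track 10+track 2: duration 2+2+2=6, value 19+14+19=52
- track 7+track 2: duration 2+2=4, value 19+19=38
- track 7+track 8: duration 2+8=10, value 19+15=34
- track 8+track 2: duration 8+2=10, value 15+19=34
- track 7+track 10: duration 2+2=4, value 19+14=33
Best: 52 pts.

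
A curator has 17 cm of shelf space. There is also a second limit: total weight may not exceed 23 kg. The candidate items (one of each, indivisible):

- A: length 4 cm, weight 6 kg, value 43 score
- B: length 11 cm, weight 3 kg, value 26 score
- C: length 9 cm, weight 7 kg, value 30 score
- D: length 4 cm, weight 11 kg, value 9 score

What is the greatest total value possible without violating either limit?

Feasible sets respecting both limits:
- A+C: length 13, weight 13, value 73
- A+B: length 15, weight 9, value 69
- A+D: length 8, weight 17, value 52
- A: length 4, weight 6, value 43
Best: 73 score.

73 score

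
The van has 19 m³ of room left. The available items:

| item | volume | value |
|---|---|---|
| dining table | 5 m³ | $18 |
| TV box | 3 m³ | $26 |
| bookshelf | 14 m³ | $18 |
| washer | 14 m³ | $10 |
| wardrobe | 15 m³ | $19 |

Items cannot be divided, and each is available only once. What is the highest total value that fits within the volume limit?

This is a 0/1 knapsack; check combinations near the capacity.
- TV box+wardrobe: volume 3+15=18, value 26+19=45
- dining table+TV box: volume 5+3=8, value 18+26=44
- TV box+bookshelf: volume 3+14=17, value 26+18=44
- TV box+washer: volume 3+14=17, value 26+10=36
Best: $45.

$45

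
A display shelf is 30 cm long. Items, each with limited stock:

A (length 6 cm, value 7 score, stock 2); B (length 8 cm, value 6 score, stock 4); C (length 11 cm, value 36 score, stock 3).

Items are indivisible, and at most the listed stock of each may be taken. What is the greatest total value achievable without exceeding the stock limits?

Top feasible selections:
- 1×A + 2×C: length 28, value 79
- 1×B + 2×C: length 30, value 78
Best: 79 score.

79 score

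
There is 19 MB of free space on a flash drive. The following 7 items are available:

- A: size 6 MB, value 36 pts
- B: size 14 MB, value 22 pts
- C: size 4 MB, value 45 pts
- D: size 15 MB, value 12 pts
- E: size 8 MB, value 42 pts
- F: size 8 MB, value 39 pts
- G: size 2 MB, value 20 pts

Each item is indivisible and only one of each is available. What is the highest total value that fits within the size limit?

Check high-value combinations within 19 MB:
- A+C+E: size 6+4+8=18, value 36+45+42=123
- A+C+F: size 6+4+8=18, value 36+45+39=120
- C+E+G: size 4+8+2=14, value 45+42+20=107
- C+F+G: size 4+8+2=14, value 45+39+20=104
Best: 123 pts.

123 pts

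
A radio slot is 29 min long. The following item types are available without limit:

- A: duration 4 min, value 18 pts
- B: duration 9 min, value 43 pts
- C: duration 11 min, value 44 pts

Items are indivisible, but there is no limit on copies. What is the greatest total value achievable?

133 pts

Best value-per-unit is B at 43/9; filling with it alone gives 3×43 = 129.
Optimal mix: 5×A + 1×B → duration 29, value 133.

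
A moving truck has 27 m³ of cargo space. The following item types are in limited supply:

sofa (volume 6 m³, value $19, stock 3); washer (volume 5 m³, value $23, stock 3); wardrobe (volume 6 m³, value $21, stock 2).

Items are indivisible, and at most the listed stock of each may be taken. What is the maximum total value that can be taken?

$111

Top feasible selections:
- 3×washer + 2×wardrobe: volume 27, value 111
- 1×sofa + 3×washer + 1×wardrobe: volume 27, value 109
- 2×sofa + 3×washer: volume 27, value 107
- 3×washer + 1×wardrobe: volume 21, value 90
Best: $111.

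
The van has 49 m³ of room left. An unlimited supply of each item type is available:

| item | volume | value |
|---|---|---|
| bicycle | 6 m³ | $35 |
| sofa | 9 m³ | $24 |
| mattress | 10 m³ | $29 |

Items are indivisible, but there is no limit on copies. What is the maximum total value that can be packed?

Best value-per-unit is bicycle at 35/6, and filling with it alone uses volume 8×6=48. No mix of the others beats 8×35 = 280.

$280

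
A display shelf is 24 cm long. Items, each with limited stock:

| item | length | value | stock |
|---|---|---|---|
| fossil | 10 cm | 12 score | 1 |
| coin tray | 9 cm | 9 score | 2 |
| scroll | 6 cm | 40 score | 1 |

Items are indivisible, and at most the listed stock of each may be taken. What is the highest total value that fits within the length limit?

Top feasible selections:
- 2×coin tray + 1×scroll: length 24, value 58
- 1×fossil + 1×scroll: length 16, value 52
Best: 58 score.

58 score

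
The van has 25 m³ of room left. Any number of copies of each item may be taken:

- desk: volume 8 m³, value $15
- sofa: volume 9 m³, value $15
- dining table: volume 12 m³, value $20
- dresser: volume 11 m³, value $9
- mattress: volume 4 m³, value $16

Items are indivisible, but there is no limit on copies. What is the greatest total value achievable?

Best value-per-unit is mattress at 16/4, and filling with it alone uses volume 6×4=24. No mix of the others beats 6×16 = 96.

$96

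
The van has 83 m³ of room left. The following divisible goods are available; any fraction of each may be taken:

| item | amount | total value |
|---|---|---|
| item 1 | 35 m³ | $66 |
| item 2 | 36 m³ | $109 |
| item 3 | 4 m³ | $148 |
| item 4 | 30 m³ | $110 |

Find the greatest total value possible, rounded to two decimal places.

391.51

Take in order of value per unit:
- item 3 (148/4 per unit): all 4 → value 148, running total 148.00
- item 4 (110/30 per unit): all 30 → value 110, running total 258.00
- item 2 (109/36 per unit): all 36 → value 109, running total 367.00
- item 1 (66/35 per unit): 13 of 35 → value 13×66/35 = 24.5143, running total 391.51
Total 391.51.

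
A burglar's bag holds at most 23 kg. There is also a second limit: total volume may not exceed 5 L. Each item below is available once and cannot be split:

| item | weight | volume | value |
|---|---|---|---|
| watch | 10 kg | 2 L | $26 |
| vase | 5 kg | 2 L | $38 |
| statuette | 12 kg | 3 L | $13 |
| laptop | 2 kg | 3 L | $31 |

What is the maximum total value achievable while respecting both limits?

$69

Feasible sets respecting both limits:
- vase+laptop: weight 7, volume 5, value 69
- watch+vase: weight 15, volume 4, value 64
- watch+laptop: weight 12, volume 5, value 57
Best: $69.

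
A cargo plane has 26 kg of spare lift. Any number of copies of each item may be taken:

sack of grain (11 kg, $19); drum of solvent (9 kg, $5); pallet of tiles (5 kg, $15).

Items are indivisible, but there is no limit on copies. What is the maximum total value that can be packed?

Best value-per-unit is pallet of tiles at 15/5, and filling with it alone uses weight 5×5=25. No mix of the others beats 5×15 = 75.

$75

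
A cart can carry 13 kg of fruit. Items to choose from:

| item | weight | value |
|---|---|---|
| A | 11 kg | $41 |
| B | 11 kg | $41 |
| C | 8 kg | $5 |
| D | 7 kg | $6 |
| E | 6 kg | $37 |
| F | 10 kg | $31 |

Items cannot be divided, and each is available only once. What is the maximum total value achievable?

$43

Check high-value combinations within 13 kg:
- D+E: weight 7+6=13, value 6+37=43
- A: weight 11, value 41
- B: weight 11, value 41
- E: weight 6, value 37
Best: $43.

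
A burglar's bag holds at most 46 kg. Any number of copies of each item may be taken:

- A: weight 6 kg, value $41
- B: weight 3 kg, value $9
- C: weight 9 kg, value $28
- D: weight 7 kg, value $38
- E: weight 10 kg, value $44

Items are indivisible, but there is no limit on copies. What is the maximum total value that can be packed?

Best value-per-unit is A at 41/6; filling with it alone gives 7×41 = 287.
Optimal mix: 7×A + 1×B → weight 45, value 296.

$296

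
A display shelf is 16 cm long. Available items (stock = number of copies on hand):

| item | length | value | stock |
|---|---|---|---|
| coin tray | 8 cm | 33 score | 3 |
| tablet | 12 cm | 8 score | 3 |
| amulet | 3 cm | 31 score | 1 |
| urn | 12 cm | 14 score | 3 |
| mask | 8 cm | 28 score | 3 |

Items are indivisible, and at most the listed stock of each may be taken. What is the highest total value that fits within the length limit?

66 score

Best selections within length 16 and stock limits:
- 2×coin tray: length 16, value 66
- 1×coin tray + 1×amulet: length 11, value 64
- 1×coin tray + 1×mask: length 16, value 61
Best: 66 score.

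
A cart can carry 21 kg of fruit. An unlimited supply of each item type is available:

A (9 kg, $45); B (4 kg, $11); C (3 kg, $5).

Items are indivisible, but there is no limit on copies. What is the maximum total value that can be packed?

$95

Best value-per-unit is A at 45/9; filling with it alone gives 2×45 = 90.
Optimal mix: 2×A + 1×C → weight 21, value 95.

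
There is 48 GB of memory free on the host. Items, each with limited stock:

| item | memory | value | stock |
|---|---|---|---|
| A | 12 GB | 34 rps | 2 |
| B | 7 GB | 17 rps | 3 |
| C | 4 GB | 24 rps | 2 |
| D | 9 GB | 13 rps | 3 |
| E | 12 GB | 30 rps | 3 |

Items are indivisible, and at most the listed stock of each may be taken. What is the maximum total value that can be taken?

Best selections within memory 48 and stock limits:
- 2×A + 2×B + 2×C: memory 46, value 150
- 2×A + 2×C + 1×E: memory 44, value 146
Best: 150 rps.

150 rps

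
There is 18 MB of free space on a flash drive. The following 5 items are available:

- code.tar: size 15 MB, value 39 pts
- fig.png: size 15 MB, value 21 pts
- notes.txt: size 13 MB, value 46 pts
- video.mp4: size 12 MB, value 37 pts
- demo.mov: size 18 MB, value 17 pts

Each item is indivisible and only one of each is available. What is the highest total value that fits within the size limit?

This is a 0/1 knapsack; check combinations near the capacity.
- notes.txt: size 13, value 46
- code.tar: size 15, value 39
- video.mp4: size 12, value 37
- fig.png: size 15, value 21
- demo.mov: size 18, value 17
Best: 46 pts.

46 pts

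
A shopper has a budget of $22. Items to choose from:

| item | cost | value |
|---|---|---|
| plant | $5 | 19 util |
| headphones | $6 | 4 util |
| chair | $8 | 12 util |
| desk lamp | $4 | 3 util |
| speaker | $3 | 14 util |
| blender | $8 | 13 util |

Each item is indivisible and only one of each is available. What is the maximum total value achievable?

Check high-value combinations within $22:
- plant+headphones+speaker+blender: cost 5+6+3+8=22, value 19+4+14+13=50
- plant+desk lamp+speaker+blender: cost 5+4+3+8=20, value 19+3+14+13=49
- plant+headphones+chair+speaker: cost 5+6+8+3=22, value 19+4+12+14=49
- plant+chair+desk lamp+speaker: cost 5+8+4+3=20, value 19+12+3+14=48
- plant+speaker+blender: cost 5+3+8=16, value 19+14+13=46
Best: 50 util.

50 util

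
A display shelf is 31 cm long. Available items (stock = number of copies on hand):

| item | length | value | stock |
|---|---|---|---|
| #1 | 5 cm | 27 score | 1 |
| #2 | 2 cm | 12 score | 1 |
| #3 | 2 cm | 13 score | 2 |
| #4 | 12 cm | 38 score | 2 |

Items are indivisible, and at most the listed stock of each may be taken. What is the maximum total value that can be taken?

116 score

Best selections within length 31 and stock limits:
- 1×#1 + 1×#3 + 2×#4: length 31, value 116
- 1×#1 + 1×#2 + 2×#4: length 31, value 115
Best: 116 score.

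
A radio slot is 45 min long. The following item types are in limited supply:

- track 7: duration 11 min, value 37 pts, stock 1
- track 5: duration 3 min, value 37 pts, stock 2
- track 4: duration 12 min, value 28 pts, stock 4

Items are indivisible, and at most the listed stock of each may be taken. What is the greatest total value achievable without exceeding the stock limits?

Top feasible selections:
- 1×track 7 + 2×track 5 + 2×track 4: duration 41, value 167
- 2×track 5 + 3×track 4: duration 42, value 158
- 1×track 7 + 2×track 5 + 1×track 4: duration 29, value 139
Best: 167 pts.

167 pts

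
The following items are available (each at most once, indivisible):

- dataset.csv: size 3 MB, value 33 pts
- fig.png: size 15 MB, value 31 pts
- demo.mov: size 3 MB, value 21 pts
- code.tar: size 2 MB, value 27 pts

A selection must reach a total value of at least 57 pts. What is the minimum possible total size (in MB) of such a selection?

5

Subsets with value ≥ 57, sorted by total size:
- dataset.csv+code.tar: size 5, value 60
- dataset.csv+demo.mov+code.tar: size 8, value 81
- fig.png+code.tar: size 17, value 58
Minimum size: 5 MB.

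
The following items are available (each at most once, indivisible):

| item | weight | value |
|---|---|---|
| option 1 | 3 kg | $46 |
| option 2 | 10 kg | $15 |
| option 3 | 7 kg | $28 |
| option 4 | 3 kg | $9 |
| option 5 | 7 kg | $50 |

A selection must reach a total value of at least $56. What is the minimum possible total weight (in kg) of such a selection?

Subsets with value ≥ 56, sorted by total weight:
- option 1+option 5: weight 10, value 96
- option 1+option 3: weight 10, value 74
Minimum weight: 10 kg.

10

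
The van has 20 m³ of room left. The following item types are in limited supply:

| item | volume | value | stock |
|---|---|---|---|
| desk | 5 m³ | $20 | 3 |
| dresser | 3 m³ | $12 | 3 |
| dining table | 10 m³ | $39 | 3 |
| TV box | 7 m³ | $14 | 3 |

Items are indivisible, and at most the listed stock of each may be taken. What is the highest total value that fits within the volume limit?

$79

Top feasible selections:
- 2×desk + 1×dining table: volume 20, value 79
- 2×dining table: volume 20, value 78
- 2×desk + 3×dresser: volume 19, value 76
- 3×dresser + 1×dining table: volume 19, value 75
Best: $79.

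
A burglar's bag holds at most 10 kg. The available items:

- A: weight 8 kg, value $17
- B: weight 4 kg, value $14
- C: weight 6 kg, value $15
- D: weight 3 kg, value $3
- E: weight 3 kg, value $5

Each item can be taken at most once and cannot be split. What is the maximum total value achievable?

$29

Check high-value combinations within 10 kg:
- B+C: weight 4+6=10, value 14+15=29
- B+D+E: weight 4+3+3=10, value 14+3+5=22
- C+E: weight 6+3=9, value 15+5=20
- B+E: weight 4+3=7, value 14+5=19
Best: $29.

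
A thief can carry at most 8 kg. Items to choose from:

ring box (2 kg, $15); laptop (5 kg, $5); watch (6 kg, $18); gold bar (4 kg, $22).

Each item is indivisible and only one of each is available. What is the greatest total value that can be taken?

Check high-value combinations within 8 kg:
- ring box+gold bar: weight 2+4=6, value 15+22=37
- ring box+watch: weight 2+6=8, value 15+18=33
- gold bar: weight 4, value 22
- ring box+laptop: weight 2+5=7, value 15+5=20
Best: $37.

$37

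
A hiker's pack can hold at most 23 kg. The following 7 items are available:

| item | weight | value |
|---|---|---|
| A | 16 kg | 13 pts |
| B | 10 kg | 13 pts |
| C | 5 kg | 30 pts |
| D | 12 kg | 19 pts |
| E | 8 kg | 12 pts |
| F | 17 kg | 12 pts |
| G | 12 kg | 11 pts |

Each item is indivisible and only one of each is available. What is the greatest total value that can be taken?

This is a 0/1 knapsack; check combinations near the capacity.
- B+C+E: weight 10+5+8=23, value 13+30+12=55
- C+D: weight 5+12=17, value 30+19=49
- B+C: weight 10+5=15, value 13+30=43
- A+C: weight 16+5=21, value 13+30=43
Best: 55 pts.

55 pts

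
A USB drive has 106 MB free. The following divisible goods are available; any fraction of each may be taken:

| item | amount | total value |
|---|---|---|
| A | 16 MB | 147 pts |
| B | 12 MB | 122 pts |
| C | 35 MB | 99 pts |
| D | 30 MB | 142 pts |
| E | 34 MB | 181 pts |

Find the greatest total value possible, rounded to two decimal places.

Take in order of value per unit:
- B (122/12 per unit): all 12 → value 122, running total 122.00
- A (147/16 per unit): all 16 → value 147, running total 269.00
- E (181/34 per unit): all 34 → value 181, running total 450.00
- D (142/30 per unit): all 30 → value 142, running total 592.00
- C (99/35 per unit): 14 of 35 → value 14×99/35 = 39.6000, running total 631.60
Total 631.60.

631.60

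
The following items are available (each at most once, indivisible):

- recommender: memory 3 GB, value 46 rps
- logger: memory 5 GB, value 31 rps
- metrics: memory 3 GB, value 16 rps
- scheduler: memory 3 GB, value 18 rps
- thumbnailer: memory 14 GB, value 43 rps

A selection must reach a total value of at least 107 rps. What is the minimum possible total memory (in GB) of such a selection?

Subsets with value ≥ 107, sorted by total memory:
- recommender+logger+metrics+scheduler: memory 14, value 111
- recommender+scheduler+thumbnailer: memory 20, value 107
- recommender+logger+thumbnailer: memory 22, value 120
- recommender+metrics+scheduler+thumbnailer: memory 23, value 123
Minimum memory: 14 GB.

14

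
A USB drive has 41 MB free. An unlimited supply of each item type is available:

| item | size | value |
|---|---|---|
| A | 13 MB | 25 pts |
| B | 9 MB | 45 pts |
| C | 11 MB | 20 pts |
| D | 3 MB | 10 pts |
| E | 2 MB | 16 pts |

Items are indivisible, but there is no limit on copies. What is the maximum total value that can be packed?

Best value-per-unit is E at 16/2, and filling with it alone uses size 20×2=40. No mix of the others beats 20×16 = 320.

320 pts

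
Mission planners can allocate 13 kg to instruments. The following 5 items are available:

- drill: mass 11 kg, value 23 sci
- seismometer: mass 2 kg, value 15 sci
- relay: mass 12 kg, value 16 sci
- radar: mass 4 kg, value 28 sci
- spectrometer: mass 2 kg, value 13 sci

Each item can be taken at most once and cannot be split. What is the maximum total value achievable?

Check high-value combinations within 13 kg:
- seismometer+radar+spectrometer: mass 2+4+2=8, value 15+28+13=56
- seismometer+radar: mass 2+4=6, value 15+28=43
- radar+spectrometer: mass 4+2=6, value 28+13=41
Best: 56 sci.

56 sci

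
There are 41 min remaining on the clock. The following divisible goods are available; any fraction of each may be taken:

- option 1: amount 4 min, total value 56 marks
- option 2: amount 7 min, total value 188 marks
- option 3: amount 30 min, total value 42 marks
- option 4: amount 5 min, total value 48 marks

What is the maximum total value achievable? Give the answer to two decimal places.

Take in order of value per unit:
- option 2 (188/7 per unit): all 7 → value 188, running total 188.00
- option 1 (56/4 per unit): all 4 → value 56, running total 244.00
- option 4 (48/5 per unit): all 5 → value 48, running total 292.00
- option 3 (42/30 per unit): 25 of 30 → value 25×42/30 = 35.0000, running total 327.00
Total 327.00.

327.00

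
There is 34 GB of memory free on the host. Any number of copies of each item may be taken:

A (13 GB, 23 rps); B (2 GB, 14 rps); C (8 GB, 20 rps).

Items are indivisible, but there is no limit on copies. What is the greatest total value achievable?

Best value-per-unit is B at 14/2, and filling with it alone uses memory 17×2=34. No mix of the others beats 17×14 = 238.

238 rps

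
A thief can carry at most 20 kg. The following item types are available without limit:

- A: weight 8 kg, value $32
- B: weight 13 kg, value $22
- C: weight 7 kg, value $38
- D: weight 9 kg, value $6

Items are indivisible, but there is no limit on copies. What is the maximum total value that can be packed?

Best value-per-unit is C at 38/7, and filling with it alone uses weight 2×7=14. No mix of the others beats 2×38 = 76.

$76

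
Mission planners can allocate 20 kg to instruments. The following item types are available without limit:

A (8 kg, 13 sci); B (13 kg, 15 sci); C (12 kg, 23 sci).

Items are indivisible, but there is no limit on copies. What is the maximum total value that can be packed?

Best value-per-unit is C at 23/12; filling with it alone gives 1×23 = 23.
Optimal mix: 1×A + 1×C → mass 20, value 36.

36 sci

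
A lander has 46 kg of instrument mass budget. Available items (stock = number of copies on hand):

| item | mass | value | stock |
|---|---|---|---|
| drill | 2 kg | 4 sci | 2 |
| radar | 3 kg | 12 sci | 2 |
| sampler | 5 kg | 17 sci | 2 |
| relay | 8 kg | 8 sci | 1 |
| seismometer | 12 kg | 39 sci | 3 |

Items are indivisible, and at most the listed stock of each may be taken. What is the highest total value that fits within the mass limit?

151 sci

Top feasible selections:
- 2×sampler + 3×seismometer: mass 46, value 151
- 1×drill + 1×radar + 1×sampler + 3×seismometer: mass 46, value 150
- 2×drill + 2×radar + 3×seismometer: mass 46, value 149
- 1×radar + 1×sampler + 3×seismometer: mass 44, value 146
Best: 151 sci.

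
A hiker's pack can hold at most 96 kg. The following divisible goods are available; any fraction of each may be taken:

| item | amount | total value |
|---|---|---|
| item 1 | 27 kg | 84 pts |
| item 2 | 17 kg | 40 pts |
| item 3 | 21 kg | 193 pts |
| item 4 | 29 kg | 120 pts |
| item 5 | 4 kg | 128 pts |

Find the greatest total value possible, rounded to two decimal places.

Take in order of value per unit:
- item 5 (128/4 per unit): all 4 → value 128, running total 128.00
- item 3 (193/21 per unit): all 21 → value 193, running total 321.00
- item 4 (120/29 per unit): all 29 → value 120, running total 441.00
- item 1 (84/27 per unit): all 27 → value 84, running total 525.00
- item 2 (40/17 per unit): 15 of 17 → value 15×40/17 = 35.2941, running total 560.29
Total 560.29.

560.29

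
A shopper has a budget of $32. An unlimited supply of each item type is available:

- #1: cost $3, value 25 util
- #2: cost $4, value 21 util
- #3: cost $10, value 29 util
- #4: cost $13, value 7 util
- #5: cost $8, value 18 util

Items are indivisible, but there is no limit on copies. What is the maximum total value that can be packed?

250 util

Best value-per-unit is #1 at 25/3, and filling with it alone uses cost 10×3=30. No mix of the others beats 10×25 = 250.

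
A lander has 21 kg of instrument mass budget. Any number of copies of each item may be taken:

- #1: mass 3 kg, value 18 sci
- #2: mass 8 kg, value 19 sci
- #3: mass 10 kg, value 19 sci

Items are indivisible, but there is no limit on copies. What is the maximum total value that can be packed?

126 sci

Best value-per-unit is #1 at 18/3, and filling with it alone uses mass 7×3=21. No mix of the others beats 7×18 = 126.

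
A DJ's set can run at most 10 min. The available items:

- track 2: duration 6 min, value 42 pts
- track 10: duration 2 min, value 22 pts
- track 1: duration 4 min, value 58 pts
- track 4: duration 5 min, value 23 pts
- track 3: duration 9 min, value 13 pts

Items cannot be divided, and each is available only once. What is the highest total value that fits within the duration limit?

Check high-value combinations within 10 min:
- track 2+track 1: duration 6+4=10, value 42+58=100
- track 1+track 4: duration 4+5=9, value 58+23=81
- track 10+track 1: duration 2+4=6, value 22+58=80
- track 2+track 10: duration 6+2=8, value 42+22=64
Best: 100 pts.

100 pts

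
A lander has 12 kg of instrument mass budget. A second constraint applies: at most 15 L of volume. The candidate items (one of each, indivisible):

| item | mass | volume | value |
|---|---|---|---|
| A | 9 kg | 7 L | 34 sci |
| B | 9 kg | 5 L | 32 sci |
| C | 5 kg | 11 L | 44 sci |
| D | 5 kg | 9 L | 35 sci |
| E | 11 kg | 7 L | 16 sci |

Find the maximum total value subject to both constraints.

44 sci

Feasible sets respecting both limits:
- C: mass 5, volume 11, value 44
- D: mass 5, volume 9, value 35
- A: mass 9, volume 7, value 34
- B: mass 9, volume 5, value 32
Best: 44 sci.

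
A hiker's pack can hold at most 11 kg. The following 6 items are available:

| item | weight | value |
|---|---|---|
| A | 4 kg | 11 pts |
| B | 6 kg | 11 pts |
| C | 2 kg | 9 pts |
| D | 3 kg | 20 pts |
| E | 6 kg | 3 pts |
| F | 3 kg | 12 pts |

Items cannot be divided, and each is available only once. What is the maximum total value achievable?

43 pts

This is a 0/1 knapsack; check combinations near the capacity.
- A+D+F: weight 4+3+3=10, value 11+20+12=43
- C+D+F: weight 2+3+3=8, value 9+20+12=41
- A+C+D: weight 4+2+3=9, value 11+9+20=40
- B+C+D: weight 6+2+3=11, value 11+9+20=40
Best: 43 pts.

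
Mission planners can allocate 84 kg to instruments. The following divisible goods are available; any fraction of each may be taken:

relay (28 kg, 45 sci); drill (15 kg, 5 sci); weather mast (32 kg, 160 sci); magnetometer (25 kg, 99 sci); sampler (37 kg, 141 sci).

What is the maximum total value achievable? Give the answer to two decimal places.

361.89

Take in order of value per unit:
- weather mast (160/32 per unit): all 32 → value 160, running total 160.00
- magnetometer (99/25 per unit): all 25 → value 99, running total 259.00
- sampler (141/37 per unit): 27 of 37 → value 27×141/37 = 102.8919, running total 361.89
Total 361.89.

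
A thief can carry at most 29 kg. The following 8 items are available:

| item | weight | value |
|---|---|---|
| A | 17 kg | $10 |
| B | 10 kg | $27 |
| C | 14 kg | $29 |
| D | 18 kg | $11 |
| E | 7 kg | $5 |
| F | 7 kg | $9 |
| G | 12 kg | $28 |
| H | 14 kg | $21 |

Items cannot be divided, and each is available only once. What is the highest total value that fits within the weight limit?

$64

Check high-value combinations within 29 kg:
- B+F+G: weight 10+7+12=29, value 27+9+28=64
- B+E+G: weight 10+7+12=29, value 27+5+28=60
- C+G: weight 14+12=26, value 29+28=57
- B+C: weight 10+14=24, value 27+29=56
Best: $64.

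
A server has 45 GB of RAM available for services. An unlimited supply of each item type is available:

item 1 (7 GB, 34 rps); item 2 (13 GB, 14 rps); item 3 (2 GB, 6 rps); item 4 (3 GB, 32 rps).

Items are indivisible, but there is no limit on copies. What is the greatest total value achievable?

480 rps

Best value-per-unit is item 4 at 32/3, and filling with it alone uses memory 15×3=45. No mix of the others beats 15×32 = 480.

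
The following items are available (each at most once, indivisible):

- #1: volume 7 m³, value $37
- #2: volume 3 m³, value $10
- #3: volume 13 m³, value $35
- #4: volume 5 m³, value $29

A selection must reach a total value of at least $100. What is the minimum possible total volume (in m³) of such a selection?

Subsets with value ≥ 100, sorted by total volume:
- #1+#3+#4: volume 25, value 101
- #1+#2+#3+#4: volume 28, value 111
Minimum volume: 25 m³.

25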